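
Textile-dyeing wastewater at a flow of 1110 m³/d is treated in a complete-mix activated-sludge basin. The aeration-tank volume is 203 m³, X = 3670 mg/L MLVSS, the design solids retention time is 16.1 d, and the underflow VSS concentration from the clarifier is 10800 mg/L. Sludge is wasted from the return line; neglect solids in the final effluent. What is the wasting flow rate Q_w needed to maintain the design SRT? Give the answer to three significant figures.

Q_w ≈ 4.28 m³/d

θ_c = V·X/(Q_w·X_r) when wasting from the recycle, so Q_w = V·X/(θ_c·X_r) = 203.0 × 3670 / (16.1 × 10800) = 4.285 m³/d.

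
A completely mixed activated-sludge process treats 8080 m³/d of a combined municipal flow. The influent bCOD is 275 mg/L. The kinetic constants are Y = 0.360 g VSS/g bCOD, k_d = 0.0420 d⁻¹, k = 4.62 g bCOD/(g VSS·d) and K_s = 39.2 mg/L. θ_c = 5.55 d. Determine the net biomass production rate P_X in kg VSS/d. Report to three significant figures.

P_X ≈ 634 kg VSS/d

For a completely mixed reactor with recycle the Lawrence–McCarty relation gives S = K_s·(1 + k_d·θ_c) / [θ_c·(Y·k − k_d) − 1] = 39.2 × (1 + 0.0420 × 5.55) / [5.55 × (0.360 × 4.62 − 0.0420) − 1] = 48.34 / 7.998 = 6.044 mg/L.
Y_obs = Y / (1 + k_d θ_c) = 0.360 / (1 + 0.0420 × 5.55) = 0.360 / 1.233 = 0.2919.
ΔS = 275 − 6.04 = 269.0 mg/L, so the substrate removal rate is 8080 × 269.0/1000 = 2173 kg bCOD/d.
So the net sludge growth is P_X = 0.2919 × 2173 = 634.5 kg VSS/d.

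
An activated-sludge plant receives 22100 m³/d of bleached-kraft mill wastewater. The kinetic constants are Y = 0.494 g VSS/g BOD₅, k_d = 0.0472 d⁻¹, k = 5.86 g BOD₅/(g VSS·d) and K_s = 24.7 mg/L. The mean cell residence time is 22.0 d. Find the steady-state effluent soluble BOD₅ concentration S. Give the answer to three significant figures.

S ≈ 0.817 mg/L

Effluent substrate depends only on kinetics and SRT: S = K_s(1 + k_d θ_c) / [θ_c(Yk − k_d) − 1] = 24.7 × (1 + 0.0472 × 22.0) / [22.0 × (0.494 × 5.86 − 0.0472) − 1] = 50.35 / 61.65 = 0.8167 mg/L.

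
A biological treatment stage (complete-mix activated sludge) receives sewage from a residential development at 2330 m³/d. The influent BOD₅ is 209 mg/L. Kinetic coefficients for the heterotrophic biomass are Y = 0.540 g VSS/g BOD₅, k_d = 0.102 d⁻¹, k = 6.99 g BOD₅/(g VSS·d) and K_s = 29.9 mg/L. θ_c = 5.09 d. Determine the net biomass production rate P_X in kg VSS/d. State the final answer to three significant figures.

From the Monod/SRT balance for a CMAS, S = K_s·(1+k_d θ_c)/[θ_c·(Y k − k_d) − 1] = 29.9 × (1 + 0.102 × 5.09) / [5.09 × (0.540 × 6.99 − 0.102) − 1] = 45.42 / 17.69 = 2.567 mg/L.
Observed yield with endogenous decay: Y_obs = Y / (1 + k_d·θ_c) = 0.540 / (1 + 0.102 × 5.09) = 0.540 / 1.519 = 0.3555 g VSS/g BOD₅.
Mass of BOD₅ removed per day: Q(S₀ − S) = 2330 × 206.4 g/m³ = 481.0 kg/d.
P_X = Y_obs · Q(S₀ − S) = 0.3555 × 481.0 = 171.0 kg VSS/d.

P_X ≈ 171 kg VSS/d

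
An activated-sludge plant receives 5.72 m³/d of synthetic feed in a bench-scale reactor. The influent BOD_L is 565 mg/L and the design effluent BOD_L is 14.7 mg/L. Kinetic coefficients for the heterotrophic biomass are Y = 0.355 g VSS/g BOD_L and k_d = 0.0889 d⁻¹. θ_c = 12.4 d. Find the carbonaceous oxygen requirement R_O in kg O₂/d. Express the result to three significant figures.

Correct the yield for decay: Y_obs = Y/(1 + k_d θ_c) = 0.355 / (1 + 0.0889 × 12.4) = 0.355 / 2.102 = 0.1689.
Substrate removed = Q·(S₀ − S) = 5.72 m³/d × (565 − 14.7) g/m³ = 3.15×10^3 g/d = 3.148 kg/d.
P_X = Y_obs·Q·(S₀ − S) = 0.1689 × 3.148 = 0.5315 kg VSS/d.
R_O = Q·ΔS − 1.42 P_X = 3.148 − 0.7548 = 2.393 kg O₂/d.

R_O ≈ 2.39 kg O₂/d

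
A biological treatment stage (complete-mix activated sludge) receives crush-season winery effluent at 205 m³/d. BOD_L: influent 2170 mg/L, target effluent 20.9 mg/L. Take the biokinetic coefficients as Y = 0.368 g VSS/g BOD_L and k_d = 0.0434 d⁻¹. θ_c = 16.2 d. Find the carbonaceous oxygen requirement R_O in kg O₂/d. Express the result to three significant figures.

R_O ≈ 305 kg O₂/d

Observed yield with endogenous decay: Y_obs = Y / (1 + k_d·θ_c) = 0.368 / (1 + 0.0434 × 16.2) = 0.368 / 1.703 = 0.2161 g VSS/g BOD_L.
Q·(S₀ − S) = 205 × (2170 − 20.9) × 10⁻³ = 440.6 kg/d removed.
Net sludge production P_X = 0.2161 × 440.6 = 95.20 kg VSS/d.
R_O = Q·(S₀ − S) − 1.42·P_X = 440.6 − 1.42 × 95.20 = 305.4 kg O₂/d.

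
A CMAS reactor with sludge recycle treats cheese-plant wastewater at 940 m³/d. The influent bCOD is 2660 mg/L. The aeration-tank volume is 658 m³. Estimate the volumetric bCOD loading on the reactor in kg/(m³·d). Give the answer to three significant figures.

L_v ≈ 3.80 kg bCOD/(m³·d)

L_v = Q S₀ / V = 940 × 2660 × 10⁻³ / 658.0 = 3.800 kg/(m³·d).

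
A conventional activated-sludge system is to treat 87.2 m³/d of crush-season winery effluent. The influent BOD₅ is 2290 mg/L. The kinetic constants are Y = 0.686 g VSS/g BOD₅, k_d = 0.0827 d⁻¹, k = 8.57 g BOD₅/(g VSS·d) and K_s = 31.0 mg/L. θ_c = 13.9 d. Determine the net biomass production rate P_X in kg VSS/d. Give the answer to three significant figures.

P_X ≈ 63.7 kg VSS/d

From the Monod/SRT balance for a CMAS, S = K_s·(1+k_d θ_c)/[θ_c·(Y k − k_d) − 1] = 31.0 × (1 + 0.0827 × 13.9) / [13.9 × (0.686 × 8.57 − 0.0827) − 1] = 66.64 / 79.57 = 0.8375 mg/L.
Correct the yield for decay: Y_obs = Y/(1 + k_d θ_c) = 0.686 / (1 + 0.0827 × 13.9) = 0.686 / 2.150 = 0.3191.
Mass of BOD₅ removed per day: Q(S₀ − S) = 87.2 × 2289 g/m³ = 199.6 kg/d.
Net biomass production P_X = Y_obs × Q·(S₀ − S) = 0.3191 × 199.6 = 63.71 kg VSS/d.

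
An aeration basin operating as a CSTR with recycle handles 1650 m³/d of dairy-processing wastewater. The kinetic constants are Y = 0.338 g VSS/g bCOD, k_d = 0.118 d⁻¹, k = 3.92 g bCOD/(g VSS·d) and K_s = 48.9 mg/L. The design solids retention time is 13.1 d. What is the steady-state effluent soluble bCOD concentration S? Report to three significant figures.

For a completely mixed reactor with recycle the Lawrence–McCarty relation gives S = K_s·(1 + k_d·θ_c) / [θ_c·(Y·k − k_d) − 1] = 48.9 × (1 + 0.118 × 13.1) / [13.1 × (0.338 × 3.92 − 0.118) − 1] = 124.5 / 14.81 = 8.405 mg/L.

S ≈ 8.41 mg/L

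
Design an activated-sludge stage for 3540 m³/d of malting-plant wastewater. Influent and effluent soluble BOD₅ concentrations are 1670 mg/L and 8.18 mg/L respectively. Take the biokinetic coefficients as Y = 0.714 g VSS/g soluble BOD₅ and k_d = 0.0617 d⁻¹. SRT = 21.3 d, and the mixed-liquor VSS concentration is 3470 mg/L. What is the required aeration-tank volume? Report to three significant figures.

V ≈ 11100 m³

From the SRT design equation V = Y Q (S₀−S) θ_c / [X (1 + k_d θ_c)] = 0.714 × 3540 × (1670 − 8.18) × 21.3 / [3470 × (1 + 0.0617 × 21.3)] = 8.95×10^7 / 8030 = 11141 m³.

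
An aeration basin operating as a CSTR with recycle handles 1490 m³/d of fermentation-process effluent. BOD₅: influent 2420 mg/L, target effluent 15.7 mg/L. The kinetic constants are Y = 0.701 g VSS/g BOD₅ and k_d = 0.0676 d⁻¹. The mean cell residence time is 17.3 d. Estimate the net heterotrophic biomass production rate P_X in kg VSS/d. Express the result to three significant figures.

P_X ≈ 1160 kg VSS/d

Correct the yield for decay: Y_obs = Y/(1 + k_d θ_c) = 0.701 / (1 + 0.0676 × 17.3) = 0.701 / 2.169 = 0.3231.
Mass of BOD₅ removed per day: Q(S₀ − S) = 1490 × 2404 g/m³ = 3582 kg/d.
Net biomass production P_X = Y_obs × Q·(S₀ − S) = 0.3231 × 3582 = 1158 kg VSS/d.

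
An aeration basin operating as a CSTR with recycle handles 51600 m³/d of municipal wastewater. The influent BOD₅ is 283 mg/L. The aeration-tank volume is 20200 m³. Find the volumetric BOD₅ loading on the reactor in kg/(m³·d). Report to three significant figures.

L_v ≈ 0.723 kg BOD₅/(m³·d)

L_v = Q S₀ / V = 51600 × 283 × 10⁻³ / 20200 = 0.7229 kg/(m³·d).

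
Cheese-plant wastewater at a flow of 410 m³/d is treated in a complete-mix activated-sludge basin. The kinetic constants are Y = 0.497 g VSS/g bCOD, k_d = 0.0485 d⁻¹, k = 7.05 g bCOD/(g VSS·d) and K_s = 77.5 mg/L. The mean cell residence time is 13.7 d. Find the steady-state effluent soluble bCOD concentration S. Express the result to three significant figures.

From the Monod/SRT balance for a CMAS, S = K_s·(1+k_d θ_c)/[θ_c·(Y k − k_d) − 1] = 77.5 × (1 + 0.0485 × 13.7) / [13.7 × (0.497 × 7.05 − 0.0485) − 1] = 129.0 / 46.34 = 2.784 mg/L.

S ≈ 2.78 mg/L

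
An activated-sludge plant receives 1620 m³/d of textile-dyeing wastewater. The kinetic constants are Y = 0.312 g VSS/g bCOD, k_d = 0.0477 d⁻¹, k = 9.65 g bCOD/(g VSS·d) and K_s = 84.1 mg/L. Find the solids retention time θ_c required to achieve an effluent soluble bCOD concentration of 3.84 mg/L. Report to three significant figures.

θ_c ≈ 11.9 d

At the target effluent, Y k S/(K_s+S) = 0.312×9.65×3.84/87.94 = 0.1315 d⁻¹.
θ_c = 1/(μ − k_d) = 1/(0.1315 − 0.0477) = 1/0.08377 = 11.94 d.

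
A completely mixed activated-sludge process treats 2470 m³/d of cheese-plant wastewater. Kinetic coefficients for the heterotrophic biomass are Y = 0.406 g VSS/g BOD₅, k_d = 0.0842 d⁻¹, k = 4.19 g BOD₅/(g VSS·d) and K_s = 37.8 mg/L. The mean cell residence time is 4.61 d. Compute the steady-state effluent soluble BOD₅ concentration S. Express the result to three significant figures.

S ≈ 8.13 mg/L

For a completely mixed reactor with recycle the Lawrence–McCarty relation gives S = K_s·(1 + k_d·θ_c) / [θ_c·(Y·k − k_d) − 1] = 37.8 × (1 + 0.0842 × 4.61) / [4.61 × (0.406 × 4.19 − 0.0842) − 1] = 52.47 / 6.454 = 8.130 mg/L.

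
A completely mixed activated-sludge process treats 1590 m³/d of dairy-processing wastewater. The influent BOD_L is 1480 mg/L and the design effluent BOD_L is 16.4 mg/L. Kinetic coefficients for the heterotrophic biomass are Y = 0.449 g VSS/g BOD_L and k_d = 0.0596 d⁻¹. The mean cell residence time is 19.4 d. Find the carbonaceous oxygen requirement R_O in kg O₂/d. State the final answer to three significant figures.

Y_obs = Y / (1 + k_d θ_c) = 0.449 / (1 + 0.0596 × 19.4) = 0.449 / 2.156 = 0.2082.
Substrate removed = Q·(S₀ − S) = 1590 m³/d × (1480 − 16.4) g/m³ = 2.33×10^6 g/d = 2327 kg/d.
P_X = Y_obs·Q·(S₀ − S) = 0.2082 × 2327 = 484.6 kg VSS/d.
R_O = Q·(S₀ − S) − 1.42·P_X = 2327 − 1.42 × 484.6 = 1639 kg O₂/d.

R_O ≈ 1640 kg O₂/d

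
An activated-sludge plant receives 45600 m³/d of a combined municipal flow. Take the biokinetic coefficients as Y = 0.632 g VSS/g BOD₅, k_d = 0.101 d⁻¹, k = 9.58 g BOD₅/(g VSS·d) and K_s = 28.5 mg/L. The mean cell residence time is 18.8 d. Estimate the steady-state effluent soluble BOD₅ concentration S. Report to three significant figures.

Effluent substrate depends only on kinetics and SRT: S = K_s(1 + k_d θ_c) / [θ_c(Yk − k_d) − 1] = 28.5 × (1 + 0.101 × 18.8) / [18.8 × (0.632 × 9.58 − 0.101) − 1] = 82.62 / 110.9 = 0.7448 mg/L.

S ≈ 0.745 mg/L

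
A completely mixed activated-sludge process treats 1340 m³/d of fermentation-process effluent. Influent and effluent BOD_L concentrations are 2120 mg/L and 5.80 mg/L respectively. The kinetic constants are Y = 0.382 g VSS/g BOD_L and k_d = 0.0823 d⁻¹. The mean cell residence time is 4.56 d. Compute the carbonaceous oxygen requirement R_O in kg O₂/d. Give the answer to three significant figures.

Y_obs = Y / (1 + k_d θ_c) = 0.382 / (1 + 0.0823 × 4.56) = 0.382 / 1.375 = 0.2778.
Substrate removed = Q·(S₀ − S) = 1340 m³/d × (2120 − 5.80) g/m³ = 2.83×10^6 g/d = 2833 kg/d.
P_X = Y_obs·Q·(S₀ − S) = 0.2778 × 2833 = 786.9 kg VSS/d.
R_O = Q·(S₀ − S) − 1.42·P_X = 2833 − 1.42 × 786.9 = 1716 kg O₂/d.

R_O ≈ 1720 kg O₂/d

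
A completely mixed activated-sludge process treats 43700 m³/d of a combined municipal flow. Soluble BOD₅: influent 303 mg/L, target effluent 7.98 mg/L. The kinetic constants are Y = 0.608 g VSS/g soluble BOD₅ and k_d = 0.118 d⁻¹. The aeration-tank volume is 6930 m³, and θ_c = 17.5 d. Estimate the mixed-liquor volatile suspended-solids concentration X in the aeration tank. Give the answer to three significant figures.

Solving the biomass balance for X: X = Y Q (S₀−S) θ_c / [V (1+k_d θ_c)] = 0.608 × 43700 × (303 − 7.98) × 17.5 / [6930 × (1 + 0.118 × 17.5)] = 6458 mg/L.

X ≈ 6460 mg/L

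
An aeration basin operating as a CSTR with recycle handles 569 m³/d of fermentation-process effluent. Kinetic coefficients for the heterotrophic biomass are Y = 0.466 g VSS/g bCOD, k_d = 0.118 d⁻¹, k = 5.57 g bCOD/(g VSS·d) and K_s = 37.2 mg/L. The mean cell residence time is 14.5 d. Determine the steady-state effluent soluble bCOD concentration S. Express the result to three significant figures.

Effluent substrate depends only on kinetics and SRT: S = K_s(1 + k_d θ_c) / [θ_c(Yk − k_d) − 1] = 37.2 × (1 + 0.118 × 14.5) / [14.5 × (0.466 × 5.57 − 0.118) − 1] = 100.8 / 34.93 = 2.888 mg/L.

S ≈ 2.89 mg/L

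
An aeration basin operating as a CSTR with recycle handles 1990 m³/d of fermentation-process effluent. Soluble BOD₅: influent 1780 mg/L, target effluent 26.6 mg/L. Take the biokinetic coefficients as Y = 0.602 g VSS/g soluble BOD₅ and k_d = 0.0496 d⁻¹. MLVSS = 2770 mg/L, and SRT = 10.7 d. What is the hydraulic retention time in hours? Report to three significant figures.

τ ≈ 63.9 h

Rearranging the biomass balance for a CMAS with decay, V = Y·Q·ΔS·θ_c / [X·(1+k_d θ_c)] = 0.602 × 1990 × (1780 − 26.6) × 10.7 / [2770 × (1 + 0.0496 × 10.7)] = 2.25×10^7 / 4240 = 5301 m³.
HRT = V/Q = 5301 m³ / 1990 m³·d⁻¹ = 2.664 d × 24 = 63.93 h.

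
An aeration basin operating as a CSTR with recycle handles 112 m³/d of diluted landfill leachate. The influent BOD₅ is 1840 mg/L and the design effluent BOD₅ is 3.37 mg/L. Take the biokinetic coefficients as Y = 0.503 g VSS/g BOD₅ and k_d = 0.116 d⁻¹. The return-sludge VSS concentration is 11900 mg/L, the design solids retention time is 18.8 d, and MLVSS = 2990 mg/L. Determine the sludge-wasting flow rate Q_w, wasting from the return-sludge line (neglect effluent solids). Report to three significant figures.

Q_w ≈ 2.73 m³/d

Rearranging the biomass balance for a CMAS with decay, V = Y·Q·ΔS·θ_c / [X·(1+k_d θ_c)] = 0.503 × 112 × (1840 − 3.37) × 18.8 / [2990 × (1 + 0.116 × 18.8)] = 1.95×10^6 / 9511 = 204.5 m³.
Wasting from the return line (neglecting effluent solids): Q_w = V·X / (θ_c·X_r) = 204.5 × 2990 / (18.8 × 11900) = 2.734 m³/d.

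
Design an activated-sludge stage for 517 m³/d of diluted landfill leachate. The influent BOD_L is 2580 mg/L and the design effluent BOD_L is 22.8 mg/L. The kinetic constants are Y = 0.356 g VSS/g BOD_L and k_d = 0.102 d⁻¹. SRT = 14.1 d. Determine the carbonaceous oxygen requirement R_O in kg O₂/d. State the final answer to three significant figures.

R_O ≈ 1050 kg O₂/d

The observed yield is Y_obs = Y/(1 + k_d·θ_c) = 0.356 / (1 + 0.102 × 14.1) = 0.356 / 2.438 = 0.1460 g VSS per g BOD_L removed.
Q·(S₀ − S) = 517 × (2580 − 22.8) × 10⁻³ = 1322 kg/d removed.
Biomass synthesised: P_X = Y_obs × 1322 = 193.0 kg VSS/d.
R_O = Q·ΔS − 1.42 P_X = 1322 − 274.1 = 1048 kg O₂/d.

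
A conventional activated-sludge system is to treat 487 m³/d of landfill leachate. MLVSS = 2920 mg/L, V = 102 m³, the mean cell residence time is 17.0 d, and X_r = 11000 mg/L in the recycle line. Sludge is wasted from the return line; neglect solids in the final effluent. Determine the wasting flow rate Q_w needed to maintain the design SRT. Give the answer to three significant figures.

Q_w ≈ 1.59 m³/d

θ_c = V·X/(Q_w·X_r) when wasting from the recycle, so Q_w = V·X/(θ_c·X_r) = 102.0 × 2920 / (17.0 × 11000) = 1.593 m³/d.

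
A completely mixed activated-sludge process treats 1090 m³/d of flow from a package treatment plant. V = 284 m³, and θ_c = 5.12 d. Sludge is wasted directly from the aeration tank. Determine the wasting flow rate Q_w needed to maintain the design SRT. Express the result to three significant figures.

For wasting at MLVSS concentration, Q_w = V/θ_c = 284.0/5.12 = 55.47 m³/d.

Q_w ≈ 55.5 m³/d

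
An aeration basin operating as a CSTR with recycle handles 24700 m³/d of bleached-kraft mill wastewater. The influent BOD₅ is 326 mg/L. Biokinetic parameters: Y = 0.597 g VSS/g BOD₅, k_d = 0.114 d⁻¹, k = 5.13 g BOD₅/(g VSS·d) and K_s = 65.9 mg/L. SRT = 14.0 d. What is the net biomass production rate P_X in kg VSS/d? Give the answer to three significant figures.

P_X ≈ 1830 kg VSS/d

From the Monod/SRT balance for a CMAS, S = K_s·(1+k_d θ_c)/[θ_c·(Y k − k_d) − 1] = 65.9 × (1 + 0.114 × 14.0) / [14.0 × (0.597 × 5.13 − 0.114) − 1] = 171.1 / 40.28 = 4.247 mg/L.
Correct the yield for decay: Y_obs = Y/(1 + k_d θ_c) = 0.597 / (1 + 0.114 × 14.0) = 0.597 / 2.596 = 0.2300.
Q·(S₀ − S) = 24700 × (326 − 4.25) × 10⁻³ = 7947 kg/d removed.
Net biomass production P_X = Y_obs × Q·(S₀ − S) = 0.2300 × 7947 = 1828 kg VSS/d.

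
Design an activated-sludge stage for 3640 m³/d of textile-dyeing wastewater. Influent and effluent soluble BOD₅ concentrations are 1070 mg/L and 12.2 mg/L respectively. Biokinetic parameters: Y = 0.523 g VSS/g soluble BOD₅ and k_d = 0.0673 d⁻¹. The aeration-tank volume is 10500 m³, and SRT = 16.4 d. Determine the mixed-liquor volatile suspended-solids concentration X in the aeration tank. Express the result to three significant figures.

X = Y·Q·ΔS·θ_c / [V·(1 + k_d θ_c)] = 0.523 × 3640 × (1070 − 12.2) × 16.4 / [10500 × (1 + 0.0673 × 16.4)] = 1495 mg/L.

X ≈ 1500 mg/L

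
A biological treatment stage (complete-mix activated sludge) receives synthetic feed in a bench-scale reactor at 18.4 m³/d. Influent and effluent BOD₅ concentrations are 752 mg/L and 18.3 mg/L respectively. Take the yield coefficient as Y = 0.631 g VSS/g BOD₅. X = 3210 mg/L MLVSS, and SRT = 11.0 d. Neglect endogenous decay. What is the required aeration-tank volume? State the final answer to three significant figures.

Biomass mass balance (decay neglected): V·X = Y·Q·(S₀ − S)·θ_c, so V = 0.631 × 18.4 × (752 − 18.3) × 11.0 / 3210 = 29.19 m³.

V ≈ 29.2 m³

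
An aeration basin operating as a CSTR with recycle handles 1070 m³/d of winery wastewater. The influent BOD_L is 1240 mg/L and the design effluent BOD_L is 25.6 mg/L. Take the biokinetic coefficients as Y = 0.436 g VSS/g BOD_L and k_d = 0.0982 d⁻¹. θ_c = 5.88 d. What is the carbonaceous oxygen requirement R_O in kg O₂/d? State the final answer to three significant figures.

The observed yield is Y_obs = Y/(1 + k_d·θ_c) = 0.436 / (1 + 0.0982 × 5.88) = 0.436 / 1.577 = 0.2764 g VSS per g BOD_L removed.
ΔS = 1240 − 25.6 = 1214 mg/L, so the substrate removal rate is 1070 × 1214/1000 = 1299 kg BOD_L/d.
Biomass synthesised: P_X = Y_obs × 1299 = 359.2 kg VSS/d.
Carbonaceous O₂ demand = substrate oxidised − cell-mass equivalent = 1299 − 1.42 × 359.2 = 789.4 kg O₂/d.

R_O ≈ 789 kg O₂/d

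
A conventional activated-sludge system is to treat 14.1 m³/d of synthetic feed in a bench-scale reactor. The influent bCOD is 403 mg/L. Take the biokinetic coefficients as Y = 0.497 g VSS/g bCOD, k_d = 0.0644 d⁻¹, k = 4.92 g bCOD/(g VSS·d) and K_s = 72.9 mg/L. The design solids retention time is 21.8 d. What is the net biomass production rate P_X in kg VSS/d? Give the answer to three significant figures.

From the Monod/SRT balance for a CMAS, S = K_s·(1+k_d θ_c)/[θ_c·(Y k − k_d) − 1] = 72.9 × (1 + 0.0644 × 21.8) / [21.8 × (0.497 × 4.92 − 0.0644) − 1] = 175.2 / 50.90 = 3.443 mg/L.
The observed yield is Y_obs = Y/(1 + k_d·θ_c) = 0.497 / (1 + 0.0644 × 21.8) = 0.497 / 2.404 = 0.2067 g VSS per g bCOD removed.
ΔS = 403 − 3.44 = 399.6 mg/L, so the substrate removal rate is 14.1 × 399.6/1000 = 5.634 kg bCOD/d.
So the net sludge growth is P_X = 0.2067 × 5.634 = 1.165 kg VSS/d.

P_X ≈ 1.16 kg VSS/d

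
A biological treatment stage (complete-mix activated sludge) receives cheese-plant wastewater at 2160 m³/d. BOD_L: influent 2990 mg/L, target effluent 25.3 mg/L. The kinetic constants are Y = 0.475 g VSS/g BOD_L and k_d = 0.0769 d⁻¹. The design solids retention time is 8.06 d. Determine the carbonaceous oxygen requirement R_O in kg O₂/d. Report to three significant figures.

Y_obs = Y / (1 + k_d θ_c) = 0.475 / (1 + 0.0769 × 8.06) = 0.475 / 1.620 = 0.2932.
Q·(S₀ − S) = 2160 × (2990 − 25.3) × 10⁻³ = 6404 kg/d removed.
P_X = Y_obs·Q·(S₀ − S) = 0.2932 × 6404 = 1878 kg VSS/d.
R_O = Q·(S₀ − S) − 1.42·P_X = 6404 − 1.42 × 1878 = 3737 kg O₂/d.

R_O ≈ 3740 kg O₂/d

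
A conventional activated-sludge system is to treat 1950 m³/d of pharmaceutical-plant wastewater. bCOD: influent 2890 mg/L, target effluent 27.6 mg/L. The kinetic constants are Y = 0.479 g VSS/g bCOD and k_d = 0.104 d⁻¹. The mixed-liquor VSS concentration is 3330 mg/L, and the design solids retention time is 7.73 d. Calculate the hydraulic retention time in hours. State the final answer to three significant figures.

τ ≈ 42.3 h

Rearranging the biomass balance for a CMAS with decay, V = Y·Q·ΔS·θ_c / [X·(1+k_d θ_c)] = 0.479 × 1950 × (2890 − 27.6) × 7.73 / [3330 × (1 + 0.104 × 7.73)] = 2.07×10^7 / 6007 = 3440 m³.
HRT = V/Q = 3440 m³ / 1950 m³·d⁻¹ = 1.764 d × 24 = 42.34 h.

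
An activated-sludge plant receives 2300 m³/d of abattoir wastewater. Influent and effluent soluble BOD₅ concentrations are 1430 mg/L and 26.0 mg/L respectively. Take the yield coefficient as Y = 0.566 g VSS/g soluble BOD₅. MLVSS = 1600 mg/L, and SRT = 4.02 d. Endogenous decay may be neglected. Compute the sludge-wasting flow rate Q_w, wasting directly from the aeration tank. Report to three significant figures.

Q_w ≈ 1140 m³/d

V·X = Y·Q·ΔS·θ_c gives V = 0.566 × 2300 × (1430 − 26.0) × 4.02 / 1600 = 4592 m³.
Wasting from the aeration tank: Q_w = V / θ_c = 4592 / 4.02 = 1142 m³/d.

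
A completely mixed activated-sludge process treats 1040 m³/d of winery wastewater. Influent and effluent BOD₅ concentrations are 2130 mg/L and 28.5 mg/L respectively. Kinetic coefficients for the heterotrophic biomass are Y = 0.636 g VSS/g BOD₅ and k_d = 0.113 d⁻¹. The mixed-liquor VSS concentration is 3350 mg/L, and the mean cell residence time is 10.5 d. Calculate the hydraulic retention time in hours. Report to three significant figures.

τ ≈ 46.0 h

Rearranging the biomass balance for a CMAS with decay, V = Y·Q·ΔS·θ_c / [X·(1+k_d θ_c)] = 0.636 × 1040 × (2130 − 28.5) × 10.5 / [3350 × (1 + 0.113 × 10.5)] = 1.46×10^7 / 7325 = 1993 m³.
Hydraulic retention time τ = V/Q = 1993 / 1040 = 1.916 d = 45.98 h.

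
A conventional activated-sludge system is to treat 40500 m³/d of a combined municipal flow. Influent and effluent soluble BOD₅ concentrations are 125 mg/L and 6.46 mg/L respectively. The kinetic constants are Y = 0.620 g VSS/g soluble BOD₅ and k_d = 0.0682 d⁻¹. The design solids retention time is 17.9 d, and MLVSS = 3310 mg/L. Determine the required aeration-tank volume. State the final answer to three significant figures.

V ≈ 7250 m³

From the SRT design equation V = Y Q (S₀−S) θ_c / [X (1 + k_d θ_c)] = 0.620 × 40500 × (125 − 6.46) × 17.9 / [3310 × (1 + 0.0682 × 17.9)] = 5.33×10^7 / 7351 = 7248 m³.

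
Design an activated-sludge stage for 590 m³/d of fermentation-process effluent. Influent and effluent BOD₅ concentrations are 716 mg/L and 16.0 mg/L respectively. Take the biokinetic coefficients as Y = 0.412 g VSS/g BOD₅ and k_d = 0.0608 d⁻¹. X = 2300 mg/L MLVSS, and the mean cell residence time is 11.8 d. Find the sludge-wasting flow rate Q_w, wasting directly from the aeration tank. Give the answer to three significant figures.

Q_w ≈ 43.1 m³/d

Rearranging the biomass balance for a CMAS with decay, V = Y·Q·ΔS·θ_c / [X·(1+k_d θ_c)] = 0.412 × 590 × (716 − 16.0) × 11.8 / [2300 × (1 + 0.0608 × 11.8)] = 2.01×10^6 / 3950 = 508.3 m³.
For wasting at MLVSS concentration, Q_w = V/θ_c = 508.3/11.8 = 43.08 m³/d.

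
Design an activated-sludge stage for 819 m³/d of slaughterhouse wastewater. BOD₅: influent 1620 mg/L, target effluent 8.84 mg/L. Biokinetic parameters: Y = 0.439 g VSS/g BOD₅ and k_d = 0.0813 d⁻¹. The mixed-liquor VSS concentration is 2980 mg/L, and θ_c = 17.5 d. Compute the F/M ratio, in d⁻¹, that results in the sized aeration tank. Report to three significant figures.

F/M ≈ 0.317 d⁻¹

Rearranging the biomass balance for a CMAS with decay, V = Y·Q·ΔS·θ_c / [X·(1+k_d θ_c)] = 0.439 × 819 × (1620 − 8.84) × 17.5 / [2980 × (1 + 0.0813 × 17.5)] = 1.01×10^7 / 7220 = 1404 m³.
Food-to-microorganism ratio F/M = Q S₀ / (V X) = 819 × 1620 / (1404 × 2980) = 0.3171 d⁻¹.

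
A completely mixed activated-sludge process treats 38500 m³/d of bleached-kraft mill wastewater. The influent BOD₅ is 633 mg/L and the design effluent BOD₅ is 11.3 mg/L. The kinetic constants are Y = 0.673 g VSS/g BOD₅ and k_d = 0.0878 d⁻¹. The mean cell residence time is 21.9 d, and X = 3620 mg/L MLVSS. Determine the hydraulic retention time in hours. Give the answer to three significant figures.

τ ≈ 20.8 h

From the SRT design equation V = Y Q (S₀−S) θ_c / [X (1 + k_d θ_c)] = 0.673 × 38500 × (633 − 11.3) × 21.9 / [3620 × (1 + 0.0878 × 21.9)] = 3.53×10^8 / 10581 = 33342 m³.
HRT = V/Q = 33342 m³ / 38500 m³·d⁻¹ = 0.8660 d × 24 = 20.78 h.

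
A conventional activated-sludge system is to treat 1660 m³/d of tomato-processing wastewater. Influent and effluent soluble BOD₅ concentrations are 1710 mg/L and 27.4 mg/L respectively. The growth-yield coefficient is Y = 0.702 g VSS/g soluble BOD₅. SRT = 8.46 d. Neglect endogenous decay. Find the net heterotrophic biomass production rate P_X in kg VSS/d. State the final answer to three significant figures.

P_X ≈ 1960 kg VSS/d

No decay correction is needed, so Y_obs = Y = 0.702.
Q·(S₀ − S) = 1660 × (1710 − 27.4) × 10⁻³ = 2793 kg/d removed.
Net biomass production P_X = Y_obs × Q·(S₀ − S) = 0.7020 × 2793 = 1961 kg VSS/d.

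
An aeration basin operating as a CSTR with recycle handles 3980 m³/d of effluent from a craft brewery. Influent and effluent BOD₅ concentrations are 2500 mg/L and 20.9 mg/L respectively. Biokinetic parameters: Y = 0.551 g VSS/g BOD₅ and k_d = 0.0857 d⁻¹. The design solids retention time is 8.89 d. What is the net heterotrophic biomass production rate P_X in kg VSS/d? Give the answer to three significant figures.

P_X ≈ 3090 kg VSS/d

Correct the yield for decay: Y_obs = Y/(1 + k_d θ_c) = 0.551 / (1 + 0.0857 × 8.89) = 0.551 / 1.762 = 0.3127.
ΔS = 2500 − 20.9 = 2479 mg/L, so the substrate removal rate is 3980 × 2479/1000 = 9867 kg BOD₅/d.
Net biomass production P_X = Y_obs × Q·(S₀ − S) = 0.3127 × 9867 = 3086 kg VSS/d.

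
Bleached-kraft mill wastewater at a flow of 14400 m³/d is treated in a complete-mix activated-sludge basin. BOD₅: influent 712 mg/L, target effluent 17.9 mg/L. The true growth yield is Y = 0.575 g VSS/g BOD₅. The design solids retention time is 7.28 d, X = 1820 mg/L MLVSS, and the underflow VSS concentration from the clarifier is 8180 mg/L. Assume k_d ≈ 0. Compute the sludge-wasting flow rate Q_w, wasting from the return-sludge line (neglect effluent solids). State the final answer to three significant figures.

Q_w ≈ 703 m³/d

With k_d = 0 the design equation reduces to V = Y Q (S₀−S) θ_c / X = 0.575 × 14400 × (712 − 17.9) × 7.28 / 1820 = 22989 m³.
Q_w = (V·X)/(θ_c X_r) = 22989 × 1820 / (7.28 × 8180) = 702.6 m³/d.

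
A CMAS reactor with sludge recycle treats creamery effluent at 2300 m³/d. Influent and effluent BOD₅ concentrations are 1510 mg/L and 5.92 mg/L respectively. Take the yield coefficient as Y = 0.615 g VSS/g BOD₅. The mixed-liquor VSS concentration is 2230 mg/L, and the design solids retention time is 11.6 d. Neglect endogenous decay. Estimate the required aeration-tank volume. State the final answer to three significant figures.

V ≈ 11100 m³

Biomass mass balance (decay neglected): V·X = Y·Q·(S₀ − S)·θ_c, so V = 0.615 × 2300 × (1510 − 5.92) × 11.6 / 2230 = 11067 m³.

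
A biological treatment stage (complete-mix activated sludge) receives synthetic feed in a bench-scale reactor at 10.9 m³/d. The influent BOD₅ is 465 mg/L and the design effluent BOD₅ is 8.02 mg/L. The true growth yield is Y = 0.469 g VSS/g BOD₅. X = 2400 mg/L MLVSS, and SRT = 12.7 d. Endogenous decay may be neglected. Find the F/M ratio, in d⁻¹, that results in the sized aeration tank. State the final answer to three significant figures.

With k_d = 0 the design equation reduces to V = Y Q (S₀−S) θ_c / X = 0.469 × 10.9 × (465 − 8.02) × 12.7 / 2400 = 12.36 m³.
Food-to-microorganism ratio F/M = Q S₀ / (V X) = 10.9 × 465 / (12.36 × 2400) = 0.1708 d⁻¹.

F/M ≈ 0.171 d⁻¹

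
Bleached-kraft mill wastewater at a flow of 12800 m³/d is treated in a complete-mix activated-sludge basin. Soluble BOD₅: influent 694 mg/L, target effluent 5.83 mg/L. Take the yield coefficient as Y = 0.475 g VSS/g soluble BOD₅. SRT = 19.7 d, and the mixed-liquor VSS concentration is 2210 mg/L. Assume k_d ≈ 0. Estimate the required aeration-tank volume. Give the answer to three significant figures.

Biomass mass balance (decay neglected): V·X = Y·Q·(S₀ − S)·θ_c, so V = 0.475 × 12800 × (694 − 5.83) × 19.7 / 2210 = 37297 m³.

V ≈ 37300 m³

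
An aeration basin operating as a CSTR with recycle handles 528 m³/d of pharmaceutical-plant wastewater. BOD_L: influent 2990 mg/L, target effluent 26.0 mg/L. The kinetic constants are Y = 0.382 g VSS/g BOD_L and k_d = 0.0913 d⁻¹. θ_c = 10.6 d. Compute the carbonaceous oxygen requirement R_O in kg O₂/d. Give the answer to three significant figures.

Y_obs = Y / (1 + k_d θ_c) = 0.382 / (1 + 0.0913 × 10.6) = 0.382 / 1.968 = 0.1941.
ΔS = 2990 − 26.0 = 2964 mg/L, so the substrate removal rate is 528 × 2964/1000 = 1565 kg BOD_L/d.
Net sludge production P_X = 0.1941 × 1565 = 303.8 kg VSS/d.
Carbonaceous O₂ demand = substrate oxidised − cell-mass equivalent = 1565 − 1.42 × 303.8 = 1134 kg O₂/d.

R_O ≈ 1130 kg O₂/d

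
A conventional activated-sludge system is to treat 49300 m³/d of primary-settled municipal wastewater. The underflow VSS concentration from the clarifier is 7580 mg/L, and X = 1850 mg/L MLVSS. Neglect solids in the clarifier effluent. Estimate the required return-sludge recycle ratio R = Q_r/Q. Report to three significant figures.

R ≈ 0.323

R = Q_r/Q = X/(X_r − X) = 1850 / (7580 − 1850) = 0.3229.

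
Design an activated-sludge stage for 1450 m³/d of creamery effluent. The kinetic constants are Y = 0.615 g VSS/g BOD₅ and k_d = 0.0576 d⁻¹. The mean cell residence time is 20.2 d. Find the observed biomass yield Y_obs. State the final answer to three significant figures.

Y_obs = Y / (1 + k_d θ_c) = 0.615 / (1 + 0.0576 × 20.2) = 0.615 / 2.164 = 0.2843.

Y_obs ≈ 0.284 g VSS/g BOD₅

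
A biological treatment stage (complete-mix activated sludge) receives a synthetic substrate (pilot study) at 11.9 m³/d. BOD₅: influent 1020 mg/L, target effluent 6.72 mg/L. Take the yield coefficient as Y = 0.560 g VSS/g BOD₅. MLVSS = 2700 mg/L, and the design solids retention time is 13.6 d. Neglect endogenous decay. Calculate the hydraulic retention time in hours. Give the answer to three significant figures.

τ ≈ 68.6 h

With k_d = 0 the design equation reduces to V = Y Q (S₀−S) θ_c / X = 0.560 × 11.9 × (1020 − 6.72) × 13.6 / 2700 = 34.01 m³.
HRT = V/Q = 34.01 m³ / 11.9 m³·d⁻¹ = 2.858 d × 24 = 68.60 h.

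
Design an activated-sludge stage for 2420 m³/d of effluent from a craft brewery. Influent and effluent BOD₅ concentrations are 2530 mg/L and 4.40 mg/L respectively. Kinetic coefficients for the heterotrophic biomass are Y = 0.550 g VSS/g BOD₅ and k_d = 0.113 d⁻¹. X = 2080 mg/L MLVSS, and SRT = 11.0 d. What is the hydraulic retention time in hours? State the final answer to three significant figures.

Rearranging the biomass balance for a CMAS with decay, V = Y·Q·ΔS·θ_c / [X·(1+k_d θ_c)] = 0.550 × 2420 × (2530 − 4.40) × 11.0 / [2080 × (1 + 0.113 × 11.0)] = 3.7×10^7 / 4665 = 7926 m³.
HRT = V/Q = 7926 m³ / 2420 m³·d⁻¹ = 3.275 d × 24 = 78.60 h.

τ ≈ 78.6 h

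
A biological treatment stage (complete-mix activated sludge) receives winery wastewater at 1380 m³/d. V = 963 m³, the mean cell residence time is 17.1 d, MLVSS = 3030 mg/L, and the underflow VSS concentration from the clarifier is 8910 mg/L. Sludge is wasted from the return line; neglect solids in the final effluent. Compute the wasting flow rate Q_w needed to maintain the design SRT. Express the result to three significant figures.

Q_w ≈ 19.2 m³/d

θ_c = V·X/(Q_w·X_r) when wasting from the recycle, so Q_w = V·X/(θ_c·X_r) = 963.0 × 3030 / (17.1 × 8910) = 19.15 m³/d.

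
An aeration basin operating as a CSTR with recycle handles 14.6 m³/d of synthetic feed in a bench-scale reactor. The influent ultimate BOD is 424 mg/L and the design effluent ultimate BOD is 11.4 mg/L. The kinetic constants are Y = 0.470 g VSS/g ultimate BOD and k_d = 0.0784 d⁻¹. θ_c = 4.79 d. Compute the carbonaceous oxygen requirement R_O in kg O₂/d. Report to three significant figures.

R_O ≈ 3.10 kg O₂/d

Correct the yield for decay: Y_obs = Y/(1 + k_d θ_c) = 0.470 / (1 + 0.0784 × 4.79) = 0.470 / 1.376 = 0.3417.
Q·(S₀ − S) = 14.6 × (424 − 11.4) × 10⁻³ = 6.024 kg/d removed.
Biomass synthesised: P_X = Y_obs × 6.024 = 2.058 kg VSS/d.
R_O = Q·ΔS − 1.42 P_X = 6.024 − 2.923 = 3.101 kg O₂/d.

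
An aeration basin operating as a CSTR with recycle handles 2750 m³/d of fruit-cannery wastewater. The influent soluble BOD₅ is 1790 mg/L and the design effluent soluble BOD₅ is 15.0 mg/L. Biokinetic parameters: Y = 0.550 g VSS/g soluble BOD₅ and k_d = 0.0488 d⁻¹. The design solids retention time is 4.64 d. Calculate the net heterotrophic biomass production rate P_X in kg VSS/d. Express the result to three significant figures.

Correct the yield for decay: Y_obs = Y/(1 + k_d θ_c) = 0.550 / (1 + 0.0488 × 4.64) = 0.550 / 1.226 = 0.4485.
Substrate removed = Q·(S₀ − S) = 2750 m³/d × (1790 − 15.0) g/m³ = 4.88×10^6 g/d = 4881 kg/d.
Net biomass production P_X = Y_obs × Q·(S₀ − S) = 0.4485 × 4881 = 2189 kg VSS/d.

P_X ≈ 2190 kg VSS/d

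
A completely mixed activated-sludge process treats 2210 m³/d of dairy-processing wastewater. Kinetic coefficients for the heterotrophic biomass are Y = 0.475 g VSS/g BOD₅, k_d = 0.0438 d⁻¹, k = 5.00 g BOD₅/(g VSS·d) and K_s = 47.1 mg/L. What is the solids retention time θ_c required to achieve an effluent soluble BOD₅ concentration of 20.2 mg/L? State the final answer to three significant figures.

At the target effluent, Y k S/(K_s+S) = 0.475×5.00×20.2/67.30 = 0.7129 d⁻¹.
θ_c = 1/(μ − k_d) = 1/(0.7129 − 0.0438) = 1/0.6691 = 1.495 d.

θ_c ≈ 1.49 d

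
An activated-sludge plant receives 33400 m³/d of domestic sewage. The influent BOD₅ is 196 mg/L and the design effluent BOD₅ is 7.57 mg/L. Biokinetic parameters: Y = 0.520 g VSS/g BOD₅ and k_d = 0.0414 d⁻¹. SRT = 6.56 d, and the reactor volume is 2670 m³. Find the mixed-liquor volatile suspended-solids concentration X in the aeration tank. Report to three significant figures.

From V·X·(1 + k_d·θ_c) = Y·Q·(S₀ − S)·θ_c: X = 0.520 × 33400 × (196 − 7.57) × 6.56 / [2670 × (1 + 0.0414 × 6.56)] = 6323 mg/L.

X ≈ 6320 mg/L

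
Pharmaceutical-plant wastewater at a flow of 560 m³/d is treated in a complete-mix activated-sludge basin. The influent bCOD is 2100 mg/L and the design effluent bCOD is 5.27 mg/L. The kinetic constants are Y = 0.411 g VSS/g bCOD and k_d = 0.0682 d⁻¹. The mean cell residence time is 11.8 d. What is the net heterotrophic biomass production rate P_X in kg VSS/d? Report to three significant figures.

Observed yield with endogenous decay: Y_obs = Y / (1 + k_d·θ_c) = 0.411 / (1 + 0.0682 × 11.8) = 0.411 / 1.805 = 0.2277 g VSS/g bCOD.
Substrate removed = Q·(S₀ − S) = 560 m³/d × (2100 − 5.27) g/m³ = 1.17×10^6 g/d = 1173 kg/d.
Net biomass production P_X = Y_obs × Q·(S₀ − S) = 0.2277 × 1173 = 267.1 kg VSS/d.

P_X ≈ 267 kg VSS/d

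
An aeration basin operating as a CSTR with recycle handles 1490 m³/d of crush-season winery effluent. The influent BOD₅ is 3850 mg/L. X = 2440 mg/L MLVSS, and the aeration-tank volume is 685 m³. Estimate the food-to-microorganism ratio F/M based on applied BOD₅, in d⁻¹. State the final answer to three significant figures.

F/M ≈ 3.43 d⁻¹

F/M = Q·S₀ / (V·X) = 1490 × 3850 / (685.0 × 2440) = 3.432 g BOD₅·(g VSS·d)⁻¹.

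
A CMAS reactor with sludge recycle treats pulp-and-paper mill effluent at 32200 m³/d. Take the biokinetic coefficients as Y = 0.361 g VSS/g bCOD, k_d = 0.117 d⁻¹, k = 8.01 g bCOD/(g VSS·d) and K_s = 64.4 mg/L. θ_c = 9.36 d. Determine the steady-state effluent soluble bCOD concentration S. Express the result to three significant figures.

S ≈ 5.40 mg/L

From the Monod/SRT balance for a CMAS, S = K_s·(1+k_d θ_c)/[θ_c·(Y k − k_d) − 1] = 64.4 × (1 + 0.117 × 9.36) / [9.36 × (0.361 × 8.01 − 0.117) − 1] = 134.9 / 24.97 = 5.403 mg/L.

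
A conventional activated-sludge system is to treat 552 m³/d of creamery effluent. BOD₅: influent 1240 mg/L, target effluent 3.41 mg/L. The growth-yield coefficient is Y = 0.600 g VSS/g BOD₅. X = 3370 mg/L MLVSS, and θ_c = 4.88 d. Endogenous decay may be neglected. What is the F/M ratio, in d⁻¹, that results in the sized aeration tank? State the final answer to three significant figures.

V·X = Y·Q·ΔS·θ_c gives V = 0.600 × 552 × (1240 − 3.41) × 4.88 / 3370 = 593.1 m³.
F/M = Q·S₀ / (V·X) = 552 × 1240 / (593.1 × 3370) = 0.3425 g BOD₅·(g VSS·d)⁻¹.

F/M ≈ 0.342 d⁻¹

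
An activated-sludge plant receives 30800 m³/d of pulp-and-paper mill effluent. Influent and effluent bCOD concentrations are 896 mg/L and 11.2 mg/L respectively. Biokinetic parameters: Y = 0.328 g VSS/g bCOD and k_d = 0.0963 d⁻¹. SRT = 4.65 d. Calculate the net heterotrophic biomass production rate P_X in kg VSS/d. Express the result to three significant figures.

P_X ≈ 6170 kg VSS/d

Correct the yield for decay: Y_obs = Y/(1 + k_d θ_c) = 0.328 / (1 + 0.0963 × 4.65) = 0.328 / 1.448 = 0.2266.
Substrate removed = Q·(S₀ − S) = 30800 m³/d × (896 − 11.2) g/m³ = 2.73×10^7 g/d = 27252 kg/d.
Net biomass production P_X = Y_obs × Q·(S₀ − S) = 0.2266 × 27252 = 6174 kg VSS/d.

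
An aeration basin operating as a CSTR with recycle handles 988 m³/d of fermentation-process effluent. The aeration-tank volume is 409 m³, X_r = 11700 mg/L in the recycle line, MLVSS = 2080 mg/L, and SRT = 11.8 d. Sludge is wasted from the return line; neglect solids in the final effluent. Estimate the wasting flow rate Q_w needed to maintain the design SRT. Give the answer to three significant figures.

Wasting from the return line (neglecting effluent solids): Q_w = V·X / (θ_c·X_r) = 409.0 × 2080 / (11.8 × 11700) = 6.162 m³/d.

Q_w ≈ 6.16 m³/d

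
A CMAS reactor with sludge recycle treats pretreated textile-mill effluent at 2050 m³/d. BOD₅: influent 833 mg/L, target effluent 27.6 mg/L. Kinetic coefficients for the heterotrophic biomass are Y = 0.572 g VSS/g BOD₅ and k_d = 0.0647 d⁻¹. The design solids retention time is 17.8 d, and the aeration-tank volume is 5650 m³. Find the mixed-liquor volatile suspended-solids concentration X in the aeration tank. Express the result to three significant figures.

From V·X·(1 + k_d·θ_c) = Y·Q·(S₀ − S)·θ_c: X = 0.572 × 2050 × (833 − 27.6) × 17.8 / [5650 × (1 + 0.0647 × 17.8)] = 1383 mg/L.

X ≈ 1380 mg/L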